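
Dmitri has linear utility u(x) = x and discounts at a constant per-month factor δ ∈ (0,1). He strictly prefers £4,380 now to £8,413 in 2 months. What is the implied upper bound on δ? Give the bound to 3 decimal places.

δ < 0.722

The preference means 4380 > δ^2·8413.
Dividing by 8413: δ^2 < 0.52062. Both sides are positive, so the square root keeps the direction.
δ < (4380/8413)^(1/2) ≈ 0.722.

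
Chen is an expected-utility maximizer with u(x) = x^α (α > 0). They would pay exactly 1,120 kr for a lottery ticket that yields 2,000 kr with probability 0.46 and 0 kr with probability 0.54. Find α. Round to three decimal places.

The lottery's expected utility is 0.46·u(2000) + 0.54·u(0) = 0.46·2000^α (since u(0) = 0 for α > 0).
Setting u(1120) equal to that: 1120^α = 0.46·2000^α ⇒ (1120/2000)^α = 0.46.
Take logs: α = ln 0.46 / ln(1120/2000) ≈ 1.33926.

α ≈ 1.339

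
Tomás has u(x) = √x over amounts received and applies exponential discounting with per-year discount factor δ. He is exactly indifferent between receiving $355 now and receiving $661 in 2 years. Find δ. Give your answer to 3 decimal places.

δ ≈ 0.856

Indifference means u(355) = δ^2 · u(661), so δ^2 = u(355)/u(661).
With u(x) = √x: δ^2 = √355/√661 = √(355/661) = 0.73285.
So δ = 0.73285^(1/2) ≈ 0.856.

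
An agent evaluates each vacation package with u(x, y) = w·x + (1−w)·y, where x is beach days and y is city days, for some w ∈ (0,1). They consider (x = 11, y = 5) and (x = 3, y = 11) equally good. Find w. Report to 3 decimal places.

w = 0.429

Equating utilities: w·11 + (1−w)·5 = w·3 + (1−w)·11.
Rearranging, 8·w − 6·(1−w) = 0.
Hence w = 6/(8+6) = 6/14 = 0.429.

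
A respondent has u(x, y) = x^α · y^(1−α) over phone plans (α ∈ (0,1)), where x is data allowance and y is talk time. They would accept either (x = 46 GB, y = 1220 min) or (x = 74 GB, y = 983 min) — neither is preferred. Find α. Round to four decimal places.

α ≈ 0.3124

The Cobb–Douglas utilities coincide, so 46^α·1220^(1−α) = 74^α·983^(1−α).
Rearrange to (46/74)^α = (983/1220)^(1−α) and take logs: α·-0.4754237 = (1−α)·-0.2159970.
Thus α·(-0.6914207) = -0.2159970, so α = -0.2159970/-0.6914207 ≈ 0.3124.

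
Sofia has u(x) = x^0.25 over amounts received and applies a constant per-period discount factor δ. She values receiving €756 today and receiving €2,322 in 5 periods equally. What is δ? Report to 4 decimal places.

Indifference means u(756) = δ^5 · u(2322), so δ^5 = u(756)/u(2322).
With u(x) = x^0.25: δ^5 = 756^0.25/2322^0.25 = (756/2322)^0.25 = 0.75538.
So δ = 0.75538^(1/5) ≈ 0.9454.

δ ≈ 0.9454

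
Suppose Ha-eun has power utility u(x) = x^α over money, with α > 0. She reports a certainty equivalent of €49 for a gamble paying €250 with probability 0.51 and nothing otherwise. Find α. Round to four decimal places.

α ≈ 0.4132

Since u(0) = 0, the lottery's EU is 0.51·250^α.
Indifference: 49^α = 0.51·250^α, so (49/250)^α = 0.51.
α = ln(0.51) / ln(49/250) = -0.6733446/-1.6296406 ≈ 0.4132.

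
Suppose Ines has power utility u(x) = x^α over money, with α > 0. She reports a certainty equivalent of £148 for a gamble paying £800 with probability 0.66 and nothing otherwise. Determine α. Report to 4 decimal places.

The lottery's expected utility is 0.66·u(800) + 0.34·u(0) = 0.66·800^α (since u(0) = 0 for α > 0).
Setting u(148) equal to that: 148^α = 0.66·800^α ⇒ (148/800)^α = 0.66.
Take logs: α = ln 0.66 / ln(148/800) ≈ 0.246246.

α ≈ 0.2462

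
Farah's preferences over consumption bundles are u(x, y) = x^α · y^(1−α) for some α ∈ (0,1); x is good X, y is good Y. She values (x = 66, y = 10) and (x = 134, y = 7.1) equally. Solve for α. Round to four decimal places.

The Cobb–Douglas utilities coincide, so 66^α·10^(1−α) = 134^α·7.1^(1−α).
Taking logs: α·ln 66 + (1−α)·ln 10 = α·ln 134 + (1−α)·ln 7.1, i.e. α·-0.7081851 = (1−α)·-0.3424903.
Thus α·(-1.0506754) = -0.3424903, so α = -0.3424903/-1.0506754 ≈ 0.3260.

α ≈ 0.3260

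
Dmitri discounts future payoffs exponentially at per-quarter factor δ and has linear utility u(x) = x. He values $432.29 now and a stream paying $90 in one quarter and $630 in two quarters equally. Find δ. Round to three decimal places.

Equating present values: 432.29 = 90δ + 630δ².
Rearranged: 630δ² + 90δ − 432.29 = 0.
The positive root is δ = [−90 + √(90² + 4·630·432.29)] / (2·630) = (−90 + 1047.602)/1260 ≈ 0.760.

δ ≈ 0.760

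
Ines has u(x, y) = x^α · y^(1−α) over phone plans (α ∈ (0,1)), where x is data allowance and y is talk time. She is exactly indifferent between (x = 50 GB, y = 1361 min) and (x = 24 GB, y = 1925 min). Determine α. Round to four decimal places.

Indifference: 50^α · 1361^(1−α) = 24^α · 1925^(1−α).
Taking logs: α·ln 50 + (1−α)·ln 1361 = α·ln 24 + (1−α)·ln 1925, i.e. α·0.7339692 = (1−α)·0.3467062.
So α/(1−α) = (0.3467062)/(0.7339692) = 0.4723716, and α = 0.4723716/1.4723716 ≈ 0.3208.

α ≈ 0.3208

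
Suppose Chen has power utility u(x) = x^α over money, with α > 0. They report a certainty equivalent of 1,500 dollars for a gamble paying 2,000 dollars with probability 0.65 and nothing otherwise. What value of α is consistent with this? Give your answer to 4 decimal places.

α ≈ 1.4974

The lottery's expected utility is 0.65·u(2000) + 0.35·u(0) = 0.65·2000^α (since u(0) = 0 for α > 0).
Setting u(1500) equal to that: 1500^α = 0.65·2000^α ⇒ (1500/2000)^α = 0.65.
Taking logs: α·ln(1500/2000) = ln(0.65), so α = -0.4307829 / -0.2876821 ≈ 1.4974.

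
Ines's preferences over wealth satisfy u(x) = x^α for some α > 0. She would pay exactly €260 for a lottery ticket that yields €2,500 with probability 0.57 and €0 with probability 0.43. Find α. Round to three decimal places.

α ≈ 0.248

Since u(0) = 0, the lottery's EU is 0.57·2500^α.
Equating: 260^α = 0.57·2500^α, i.e. 0.1040^α = 0.57.
α = ln(0.57) / ln(260/2500) = -0.562119/-2.263364 ≈ 0.248.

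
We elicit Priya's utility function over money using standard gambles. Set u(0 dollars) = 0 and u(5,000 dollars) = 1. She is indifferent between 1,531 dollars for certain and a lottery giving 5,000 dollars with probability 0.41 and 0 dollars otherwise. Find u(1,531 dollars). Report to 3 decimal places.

0.410

The indifference gives u(1,531 dollars) = 0.41·u(5,000 dollars) + 0.59·u(0 dollars) = 0.41·1 + 0.59·0 = 0.41.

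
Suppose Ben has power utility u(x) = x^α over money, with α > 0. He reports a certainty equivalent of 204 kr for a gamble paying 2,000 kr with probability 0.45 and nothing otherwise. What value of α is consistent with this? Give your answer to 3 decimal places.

The lottery's expected utility is 0.45·u(2000) + 0.55·u(0) = 0.45·2000^α (since u(0) = 0 for α > 0).
Setting u(204) equal to that: 204^α = 0.45·2000^α ⇒ (204/2000)^α = 0.45.
α = ln(0.45) / ln(204/2000) = -0.798508/-2.282782 ≈ 0.350.

α ≈ 0.350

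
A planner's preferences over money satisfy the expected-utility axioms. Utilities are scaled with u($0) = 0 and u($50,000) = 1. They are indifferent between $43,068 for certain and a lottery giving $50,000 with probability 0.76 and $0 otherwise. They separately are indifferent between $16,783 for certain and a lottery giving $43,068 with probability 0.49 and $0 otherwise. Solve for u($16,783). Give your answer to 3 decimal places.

0.372

From the first indifference, u($43,068) = 0.76·u($50,000) + 0.24·u($0) = 0.76·1 + 0.24·0 = 0.76.
Chaining: u($16,783) = 0.49·0.76 + 0.51·0.00 = 0.3724.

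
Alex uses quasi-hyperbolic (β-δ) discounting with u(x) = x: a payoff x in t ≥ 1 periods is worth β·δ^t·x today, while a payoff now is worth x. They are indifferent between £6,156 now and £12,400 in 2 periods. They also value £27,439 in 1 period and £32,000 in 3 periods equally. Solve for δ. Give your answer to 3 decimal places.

Both payoffs in the second observation are in the future, so β drops out: δ^1·27439 = δ^3·32000 ⇒ δ^2 = 27439/32000 = 0.85747, so δ = 0.92600.

δ ≈ 0.926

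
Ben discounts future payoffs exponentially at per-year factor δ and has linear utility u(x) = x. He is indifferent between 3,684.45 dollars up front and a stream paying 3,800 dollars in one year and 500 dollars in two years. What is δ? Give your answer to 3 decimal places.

δ ≈ 0.870

Present value of the stream is 3800·δ + 500·δ². Indifference gives 3800δ + 500δ² = 3684.45.
Rearranged: 500δ² + 3800δ − 3684.45 = 0.
δ = (−3800 + √(3800² + 4·500·3684.45)) / (2·500) = (−3800 + √21808900.00) / 1000 ≈ 0.870.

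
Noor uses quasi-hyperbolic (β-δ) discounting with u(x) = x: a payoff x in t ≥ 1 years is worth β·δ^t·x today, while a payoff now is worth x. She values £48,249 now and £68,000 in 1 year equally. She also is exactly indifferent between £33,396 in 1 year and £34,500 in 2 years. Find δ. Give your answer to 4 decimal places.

δ ≈ 0.9680

Both payoffs in the second observation are in the future, so β drops out: δ^1·33396 = δ^2·34500 ⇒ δ = 33396/34500 = 0.96800.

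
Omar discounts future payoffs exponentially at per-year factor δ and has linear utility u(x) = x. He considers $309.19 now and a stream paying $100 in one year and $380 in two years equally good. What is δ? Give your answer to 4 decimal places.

Present value of the stream is 100·δ + 380·δ². Indifference gives 100δ + 380δ² = 309.19.
Rearranged: 380δ² + 100δ − 309.19 = 0.
The positive root is δ = [−100 + √(100² + 4·380·309.19)] / (2·380) = (−100 + 692.798)/760 ≈ 0.7800.

δ ≈ 0.7800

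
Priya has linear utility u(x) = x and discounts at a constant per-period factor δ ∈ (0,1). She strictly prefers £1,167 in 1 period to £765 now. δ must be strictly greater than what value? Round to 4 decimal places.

The preference means 765 < δ·1167.
Dividing through by 1167 gives δ > 0.65553.

δ > 0.6555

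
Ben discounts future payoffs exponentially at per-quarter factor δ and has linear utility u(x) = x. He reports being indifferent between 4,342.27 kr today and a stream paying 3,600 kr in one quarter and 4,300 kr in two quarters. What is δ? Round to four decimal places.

δ ≈ 0.6700

Equating present values: 4342.27 = 3600δ + 4300δ².
So 4300δ² + 3600δ − 4342.27 = 0.
The positive root is δ = [−3600 + √(3600² + 4·4300·4342.27)] / (2·4300) = (−3600 + 9362.000)/8600 ≈ 0.6700.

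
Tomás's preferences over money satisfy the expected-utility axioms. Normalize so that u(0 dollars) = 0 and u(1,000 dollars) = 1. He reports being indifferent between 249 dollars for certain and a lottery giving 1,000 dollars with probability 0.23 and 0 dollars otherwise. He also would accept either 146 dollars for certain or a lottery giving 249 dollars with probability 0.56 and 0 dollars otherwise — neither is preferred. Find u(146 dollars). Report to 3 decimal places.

0.129

From the first indifference, u(249 dollars) = 0.23·u(1,000 dollars) + 0.77·u(0 dollars) = 0.23·1 + 0.77·0 = 0.23.
The second indifference gives u(146 dollars) = 0.56·u(249 dollars) + 0.44·u(0 dollars) = 0.56·0.23 + 0.44·0.00 = 0.1288.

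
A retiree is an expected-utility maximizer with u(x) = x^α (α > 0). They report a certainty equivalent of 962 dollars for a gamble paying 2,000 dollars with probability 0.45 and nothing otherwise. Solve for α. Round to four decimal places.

α ≈ 1.0910

The lottery's expected utility is 0.45·u(2000) + 0.55·u(0) = 0.45·2000^α (since u(0) = 0 for α > 0).
Equating: 962^α = 0.45·2000^α, i.e. 0.4810^α = 0.45.
α = ln(0.45) / ln(962/2000) = -0.7985077/-0.7318880 ≈ 1.0910.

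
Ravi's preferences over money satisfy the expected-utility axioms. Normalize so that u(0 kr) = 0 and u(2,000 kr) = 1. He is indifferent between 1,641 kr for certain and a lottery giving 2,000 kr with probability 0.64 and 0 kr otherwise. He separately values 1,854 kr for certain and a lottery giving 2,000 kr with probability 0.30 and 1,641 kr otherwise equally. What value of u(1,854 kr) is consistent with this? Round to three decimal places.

The first gamble pins u(1,641 kr): it must equal 0.64·1 + 0.36·0 = 0.64.
Then u(1,854 kr) = 0.30·u(2,000 kr) + 0.70·u(1,641 kr) = 0.30·1.00 + 0.70·0.64 = 0.7480.

0.748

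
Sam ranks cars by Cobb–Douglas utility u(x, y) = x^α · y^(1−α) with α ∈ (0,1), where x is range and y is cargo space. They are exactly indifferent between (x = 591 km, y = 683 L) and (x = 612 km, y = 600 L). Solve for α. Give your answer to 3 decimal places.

α ≈ 0.788

The Cobb–Douglas utilities coincide, so 591^α·683^(1−α) = 612^α·600^(1−α).
(591/612)^α = (600/683)^(1−α); take logs: α·ln(591/612) = (1−α)·ln(600/683), i.e. α·-0.034916 = (1−α)·-0.129565.
With A = -0.034916 and B = -0.129565: α·A = (1−α)·B, so α = B/(A+B) = -0.129565/-0.164481 ≈ 0.788.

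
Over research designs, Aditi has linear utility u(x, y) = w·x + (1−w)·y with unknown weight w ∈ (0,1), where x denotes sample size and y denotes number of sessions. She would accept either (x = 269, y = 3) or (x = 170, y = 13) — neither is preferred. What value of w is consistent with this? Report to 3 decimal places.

w = 0.092

u(269,3) = u(170,13) means w·269 + (1−w)·3 = w·170 + (1−w)·13.
Rearranging, 99·w − 10·(1−w) = 0.
Hence w = 10/(99+10) = 10/109 = 0.092.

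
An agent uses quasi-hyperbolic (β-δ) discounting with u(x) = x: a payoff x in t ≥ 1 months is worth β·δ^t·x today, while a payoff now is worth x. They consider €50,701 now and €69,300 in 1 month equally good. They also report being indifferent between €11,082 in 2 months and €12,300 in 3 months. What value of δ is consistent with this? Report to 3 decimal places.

From the later pair, β·δ^2·11082 = β·δ^3·12300; dividing through, δ = 11082/12300 = 0.90098.

δ ≈ 0.901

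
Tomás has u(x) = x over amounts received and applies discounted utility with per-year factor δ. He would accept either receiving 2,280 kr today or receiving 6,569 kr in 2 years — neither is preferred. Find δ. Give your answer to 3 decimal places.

Indifference means u(2280) = δ^2 · u(6569), so δ^2 = u(2280)/u(6569).
With u(x) = x: δ^2 = 2280/6569 = 0.34708.
So δ = 0.34708^(1/2) ≈ 0.589.

δ ≈ 0.589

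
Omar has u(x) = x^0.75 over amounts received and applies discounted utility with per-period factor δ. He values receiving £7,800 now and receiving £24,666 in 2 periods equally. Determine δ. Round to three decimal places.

δ ≈ 0.649

Equating discounted utilities: u(7800) = δ^2·u(24666) ⇒ δ^2 = u(7800)/u(24666).
Since u(x) = x^0.75, δ^2 = (7800/24666)^0.75 = 0.31622^0.75 = 0.42169.
Taking the square root: δ = 0.42169^(1/2) ≈ 0.649.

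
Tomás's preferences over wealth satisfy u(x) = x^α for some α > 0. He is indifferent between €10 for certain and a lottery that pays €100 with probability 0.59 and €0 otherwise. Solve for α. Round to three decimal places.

EU(lottery) = 0.59·100^α + 0.41·0 = 0.59·100^α.
Setting u(10) equal to that: 10^α = 0.59·100^α ⇒ (10/100)^α = 0.59.
α = ln(0.59) / ln(10/100) = -0.527633/-2.302585 ≈ 0.229.

α ≈ 0.229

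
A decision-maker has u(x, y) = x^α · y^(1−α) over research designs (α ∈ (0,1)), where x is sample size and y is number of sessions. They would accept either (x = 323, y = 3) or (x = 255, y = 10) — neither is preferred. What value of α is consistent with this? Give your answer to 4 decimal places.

Indifference: 323^α · 3^(1−α) = 255^α · 10^(1−α).
Taking logs: α·ln 323 + (1−α)·ln 3 = α·ln 255 + (1−α)·ln 10, i.e. α·0.2363888 = (1−α)·1.2039728.
So α/(1−α) = (1.2039728)/(0.2363888) = 5.0931888, and α = 5.0931888/6.0931888 ≈ 0.8359.

α ≈ 0.8359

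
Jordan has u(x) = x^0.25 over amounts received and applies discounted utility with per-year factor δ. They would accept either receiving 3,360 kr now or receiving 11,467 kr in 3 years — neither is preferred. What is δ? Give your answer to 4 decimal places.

Equating discounted utilities: u(3360) = δ^3·u(11467) ⇒ δ^3 = u(3360)/u(11467).
Since u(x) = x^0.25, δ^3 = (3360/11467)^0.25 = 0.29301^0.25 = 0.73574.
Taking the cube root: δ = 0.73574^(1/3) ≈ 0.9028.

δ ≈ 0.9028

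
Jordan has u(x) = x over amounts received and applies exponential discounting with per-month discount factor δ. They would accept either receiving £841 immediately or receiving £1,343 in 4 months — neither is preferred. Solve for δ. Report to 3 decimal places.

δ ≈ 0.890

Equating discounted utilities: u(841) = δ^4·u(1343) ⇒ δ^4 = u(841)/u(1343).
With u(x) = x: δ^4 = 841/1343 = 0.62621.
So δ = 0.62621^(1/4) ≈ 0.890.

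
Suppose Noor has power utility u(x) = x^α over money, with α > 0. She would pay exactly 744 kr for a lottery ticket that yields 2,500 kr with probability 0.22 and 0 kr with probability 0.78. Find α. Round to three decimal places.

α ≈ 1.249

EU(lottery) = 0.22·2500^α + 0.78·0 = 0.22·2500^α.
Indifference: 744^α = 0.22·2500^α, so (744/2500)^α = 0.22.
Taking logs: α·ln(744/2500) = ln(0.22), so α = -1.514128 / -1.212005 ≈ 1.249.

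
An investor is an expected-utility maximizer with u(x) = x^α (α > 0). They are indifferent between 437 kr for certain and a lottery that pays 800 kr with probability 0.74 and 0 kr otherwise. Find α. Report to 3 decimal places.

α ≈ 0.498

The lottery's expected utility is 0.74·u(800) + 0.26·u(0) = 0.74·800^α (since u(0) = 0 for α > 0).
Setting u(437) equal to that: 437^α = 0.74·800^α ⇒ (437/800)^α = 0.74.
Taking logs: α·ln(437/800) = ln(0.74), so α = -0.301105 / -0.604679 ≈ 0.498.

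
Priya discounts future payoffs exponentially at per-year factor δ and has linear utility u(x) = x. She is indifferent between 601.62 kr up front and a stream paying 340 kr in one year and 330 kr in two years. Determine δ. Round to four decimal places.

Equating present values: 601.62 = 340δ + 330δ².
That is, 330δ² + 340δ − 601.62 = 0, a quadratic in δ.
By the quadratic formula (taking the positive root), δ = (−340 + √909738.40) / 660 ≈ 0.9300.

δ ≈ 0.9300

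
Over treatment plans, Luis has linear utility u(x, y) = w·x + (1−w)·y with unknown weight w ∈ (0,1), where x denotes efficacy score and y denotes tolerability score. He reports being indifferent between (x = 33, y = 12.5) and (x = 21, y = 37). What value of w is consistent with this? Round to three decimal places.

w = 0.671

Indifference: w·33 + (1−w)·12.5 = w·21 + (1−w)·37.
Collecting terms: w·12 = (1−w)·24.5.
The marginal rate of substitution is 24.5/12, so w = 24.5/(12+24.5) = 0.671.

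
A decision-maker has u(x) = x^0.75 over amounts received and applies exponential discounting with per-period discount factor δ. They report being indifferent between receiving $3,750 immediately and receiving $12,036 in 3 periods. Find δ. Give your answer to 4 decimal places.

δ ≈ 0.7471

Indifference means u(3750) = δ^3 · u(12036), so δ^3 = u(3750)/u(12036).
With u(x) = x^0.75: δ^3 = 3750^0.75/12036^0.75 = (3750/12036)^0.75 = 0.41702.
Hence δ = (0.41702)^(1/3) = 0.747115.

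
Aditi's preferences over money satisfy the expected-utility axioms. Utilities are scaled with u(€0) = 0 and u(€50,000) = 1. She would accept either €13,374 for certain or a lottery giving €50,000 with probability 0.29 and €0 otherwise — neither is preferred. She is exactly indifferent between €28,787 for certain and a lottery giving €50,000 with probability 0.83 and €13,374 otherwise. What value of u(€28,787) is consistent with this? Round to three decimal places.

First, u(€13,374) = 0.29·u(€50,000) + 0.71·u(€0) = 0.29.
Then u(€28,787) = 0.83·u(€50,000) + 0.17·u(€13,374) = 0.83·1.00 + 0.17·0.29 = 0.8793.

0.879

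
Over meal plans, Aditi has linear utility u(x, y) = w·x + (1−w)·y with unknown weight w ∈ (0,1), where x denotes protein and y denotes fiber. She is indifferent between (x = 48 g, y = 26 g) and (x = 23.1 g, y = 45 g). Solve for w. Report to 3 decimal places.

Indifference: w·48 + (1−w)·26 = w·23.1 + (1−w)·45.
Rearranging, 24.9·w − 19·(1−w) = 0.
Hence w = 19/(24.9+19) = 19/43.9 = 0.433.

w = 0.433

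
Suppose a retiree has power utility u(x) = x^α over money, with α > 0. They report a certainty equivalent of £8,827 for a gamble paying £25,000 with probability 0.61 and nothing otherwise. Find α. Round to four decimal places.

α ≈ 0.4748

The lottery's expected utility is 0.61·u(25000) + 0.39·u(0) = 0.61·25000^α (since u(0) = 0 for α > 0).
Equating: 8827^α = 0.61·25000^α, i.e. 0.3531^α = 0.61.
Taking logs: α·ln(8827/25000) = ln(0.61), so α = -0.4942963 / -1.0410606 ≈ 0.4748.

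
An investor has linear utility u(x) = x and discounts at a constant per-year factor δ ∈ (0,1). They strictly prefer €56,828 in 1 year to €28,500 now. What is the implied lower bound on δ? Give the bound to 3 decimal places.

Comparing present values: 28500 < δ·56828.
Dividing through by 56828 gives δ > 0.50151.

δ > 0.502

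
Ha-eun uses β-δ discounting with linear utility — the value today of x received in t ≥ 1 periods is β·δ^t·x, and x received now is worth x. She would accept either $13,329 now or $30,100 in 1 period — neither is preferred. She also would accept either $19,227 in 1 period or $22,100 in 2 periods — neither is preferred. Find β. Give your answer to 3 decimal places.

β ≈ 0.509

The second indifference involves only future payoffs, so β cancels: β·δ^1·19227 = β·δ^2·22100, giving δ = 19227/22100 = 0.87000.
Substituting δ into 13329 = β·δ·30100: β = 13329/(26187.000) ≈ 0.509.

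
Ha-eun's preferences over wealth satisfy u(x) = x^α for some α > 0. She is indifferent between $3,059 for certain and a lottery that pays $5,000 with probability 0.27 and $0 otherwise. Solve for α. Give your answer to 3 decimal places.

Since u(0) = 0, the lottery's EU is 0.27·5000^α.
Equating: 3059^α = 0.27·5000^α, i.e. 0.6118^α = 0.27.
α = ln(0.27) / ln(3059/5000) = -1.309333/-0.491350 ≈ 2.665.

α ≈ 2.665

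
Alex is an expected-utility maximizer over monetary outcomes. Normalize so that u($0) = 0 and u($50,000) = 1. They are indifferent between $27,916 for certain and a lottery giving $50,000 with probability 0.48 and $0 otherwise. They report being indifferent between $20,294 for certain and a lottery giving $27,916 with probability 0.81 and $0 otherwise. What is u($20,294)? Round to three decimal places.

The first gamble pins u($27,916): it must equal 0.48·1 + 0.52·0 = 0.48.
Chaining: u($20,294) = 0.81·0.48 + 0.19·0.00 = 0.3888.

0.389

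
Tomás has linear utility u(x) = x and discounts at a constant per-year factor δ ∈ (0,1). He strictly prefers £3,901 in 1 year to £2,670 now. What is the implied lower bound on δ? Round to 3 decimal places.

δ > 0.684

The preference means 2670 < δ·3901.
So δ > 2670/3901 = 0.68444.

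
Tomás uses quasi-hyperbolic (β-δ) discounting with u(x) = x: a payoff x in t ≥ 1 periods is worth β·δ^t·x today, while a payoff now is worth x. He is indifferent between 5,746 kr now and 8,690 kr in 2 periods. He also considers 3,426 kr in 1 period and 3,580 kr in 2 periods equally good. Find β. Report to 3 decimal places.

Both payoffs in the second observation are in the future, so β drops out: δ^1·3426 = δ^2·3580 ⇒ δ = 3426/3580 = 0.95698.
Substituting δ into 5746 = β·δ^2·8690: β = 5746/(7958.449) ≈ 0.722.

β ≈ 0.722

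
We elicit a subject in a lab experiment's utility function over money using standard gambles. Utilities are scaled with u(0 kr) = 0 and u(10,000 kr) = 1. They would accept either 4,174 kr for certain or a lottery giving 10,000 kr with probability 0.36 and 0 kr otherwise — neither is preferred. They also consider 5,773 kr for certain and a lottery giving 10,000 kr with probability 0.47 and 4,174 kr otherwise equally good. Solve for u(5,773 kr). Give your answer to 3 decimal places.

The first gamble pins u(4,174 kr): it must equal 0.36·1 + 0.64·0 = 0.36.
The second indifference gives u(5,773 kr) = 0.47·u(10,000 kr) + 0.53·u(4,174 kr) = 0.47·1.00 + 0.53·0.36 = 0.6608.

0.661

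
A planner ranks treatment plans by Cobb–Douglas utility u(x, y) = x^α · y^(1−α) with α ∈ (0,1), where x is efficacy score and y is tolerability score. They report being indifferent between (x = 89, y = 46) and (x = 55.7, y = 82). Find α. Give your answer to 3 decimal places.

α ≈ 0.552

Indifference: 89^α · 46^(1−α) = 55.7^α · 82^(1−α).
Rearrange to (89/55.7)^α = (82/46)^(1−α) and take logs: α·0.468656 = (1−α)·0.578078.
With A = 0.468656 and B = 0.578078: α·A = (1−α)·B, so α = B/(A+B) = 0.578078/1.046734 ≈ 0.552.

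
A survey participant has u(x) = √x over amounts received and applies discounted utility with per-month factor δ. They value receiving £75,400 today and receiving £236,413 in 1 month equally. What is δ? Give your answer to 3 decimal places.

Indifference means u(75400) = δ · u(236413), so δ = u(75400)/u(236413).
With u(x) = √x: δ = √75400/√236413 = √(75400/236413) = 0.56474.

δ ≈ 0.565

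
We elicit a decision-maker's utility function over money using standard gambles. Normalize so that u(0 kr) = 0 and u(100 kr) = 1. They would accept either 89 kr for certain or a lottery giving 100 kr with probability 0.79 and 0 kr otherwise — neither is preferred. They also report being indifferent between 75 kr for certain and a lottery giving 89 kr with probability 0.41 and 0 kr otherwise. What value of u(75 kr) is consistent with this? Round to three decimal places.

0.324

From the first indifference, u(89 kr) = 0.79·u(100 kr) + 0.21·u(0 kr) = 0.79·1 + 0.21·0 = 0.79.
The second indifference gives u(75 kr) = 0.41·u(89 kr) + 0.59·u(0 kr) = 0.41·0.79 + 0.59·0.00 = 0.3239.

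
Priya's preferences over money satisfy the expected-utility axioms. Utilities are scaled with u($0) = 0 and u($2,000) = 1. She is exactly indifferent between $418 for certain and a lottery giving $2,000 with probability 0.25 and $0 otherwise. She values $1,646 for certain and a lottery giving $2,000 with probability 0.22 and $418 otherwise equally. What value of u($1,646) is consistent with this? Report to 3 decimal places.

0.415

The first gamble pins u($418): it must equal 0.25·1 + 0.75·0 = 0.25.
The second indifference gives u($1,646) = 0.22·u($2,000) + 0.78·u($418) = 0.22·1.00 + 0.78·0.25 = 0.4150.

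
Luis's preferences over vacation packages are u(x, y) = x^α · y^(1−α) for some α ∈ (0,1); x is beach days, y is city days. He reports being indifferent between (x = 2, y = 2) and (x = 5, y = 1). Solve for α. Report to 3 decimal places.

α ≈ 0.431

Set the two utilities equal: 2^α·2^(1−α) = 5^α·1^(1−α).
Rearrange to (2/5)^α = (1/2)^(1−α) and take logs: α·-0.916291 = (1−α)·-0.693147.
So α/(1−α) = (-0.693147)/(-0.916291) = 0.756470, and α = 0.756470/1.756470 ≈ 0.431.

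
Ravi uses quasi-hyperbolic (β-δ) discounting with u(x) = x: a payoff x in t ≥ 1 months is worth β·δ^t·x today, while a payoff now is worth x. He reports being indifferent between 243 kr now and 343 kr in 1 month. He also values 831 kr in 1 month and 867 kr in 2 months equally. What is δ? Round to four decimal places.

δ ≈ 0.9585

From the later pair, β·δ^1·831 = β·δ^2·867; dividing through, δ = 831/867 = 0.95848.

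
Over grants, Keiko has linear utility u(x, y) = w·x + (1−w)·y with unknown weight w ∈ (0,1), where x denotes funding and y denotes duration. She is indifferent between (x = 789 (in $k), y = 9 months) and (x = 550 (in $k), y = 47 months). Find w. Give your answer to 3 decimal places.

Equating utilities: w·789 + (1−w)·9 = w·550 + (1−w)·47.
Rearranging, 239·w − 38·(1−w) = 0.
So w/(1−w) = 38/239 = 0.1590, giving w = 38/(239+38) = 0.137.

w = 0.137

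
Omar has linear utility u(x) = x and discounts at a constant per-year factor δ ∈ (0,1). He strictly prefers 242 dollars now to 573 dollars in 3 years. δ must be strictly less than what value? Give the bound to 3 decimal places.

Comparing present values: 242 > δ^3·573.
So δ^3 < 242/573 = 0.42234; taking the cube root of both positive sides preserves the inequality.
δ < 0.42234^(1/3) = 0.750.

δ < 0.750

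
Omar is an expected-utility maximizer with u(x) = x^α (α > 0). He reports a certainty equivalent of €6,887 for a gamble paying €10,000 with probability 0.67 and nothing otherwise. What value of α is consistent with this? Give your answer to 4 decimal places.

Since u(0) = 0, the lottery's EU is 0.67·10000^α.
Equating: 6887^α = 0.67·10000^α, i.e. 0.6887^α = 0.67.
Take logs: α = ln 0.67 / ln(6887/10000) ≈ 1.073812.

α ≈ 1.0738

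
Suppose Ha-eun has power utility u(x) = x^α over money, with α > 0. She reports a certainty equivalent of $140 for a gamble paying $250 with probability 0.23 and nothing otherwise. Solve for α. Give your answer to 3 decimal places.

The lottery's expected utility is 0.23·u(250) + 0.77·u(0) = 0.23·250^α (since u(0) = 0 for α > 0).
Equating: 140^α = 0.23·250^α, i.e. 0.5600^α = 0.23.
Take logs: α = ln 0.23 / ln(140/250) ≈ 2.53472.

α ≈ 2.535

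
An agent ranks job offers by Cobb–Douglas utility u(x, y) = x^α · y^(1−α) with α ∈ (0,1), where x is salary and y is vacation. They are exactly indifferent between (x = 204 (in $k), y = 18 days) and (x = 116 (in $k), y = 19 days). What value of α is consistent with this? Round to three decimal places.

α ≈ 0.087

The Cobb–Douglas utilities coincide, so 204^α·18^(1−α) = 116^α·19^(1−α).
Rearrange to (204/116)^α = (19/18)^(1−α) and take logs: α·0.564530 = (1−α)·0.054067.
With A = 0.564530 and B = 0.054067: α·A = (1−α)·B, so α = B/(A+B) = 0.054067/0.618597 ≈ 0.087.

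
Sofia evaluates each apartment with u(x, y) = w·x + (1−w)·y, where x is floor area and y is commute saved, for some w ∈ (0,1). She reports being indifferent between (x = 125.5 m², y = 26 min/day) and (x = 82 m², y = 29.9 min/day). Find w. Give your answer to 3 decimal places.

Indifference: w·125.5 + (1−w)·26 = w·82 + (1−w)·29.9.
Collecting terms: w·43.5 = (1−w)·3.9.
The marginal rate of substitution is 3.9/43.5, so w = 3.9/(43.5+3.9) = 0.082.

w = 0.082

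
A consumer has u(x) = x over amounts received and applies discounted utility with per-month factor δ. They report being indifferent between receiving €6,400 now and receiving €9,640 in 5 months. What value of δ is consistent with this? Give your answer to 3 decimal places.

δ ≈ 0.921

Equating discounted utilities: u(6400) = δ^5·u(9640) ⇒ δ^5 = u(6400)/u(9640).
With u(x) = x: δ^5 = 6400/9640 = 0.66390.
So δ = 0.66390^(1/5) ≈ 0.921.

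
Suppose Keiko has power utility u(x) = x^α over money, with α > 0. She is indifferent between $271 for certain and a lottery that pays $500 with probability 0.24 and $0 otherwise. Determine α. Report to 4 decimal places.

The lottery's expected utility is 0.24·u(500) + 0.76·u(0) = 0.24·500^α (since u(0) = 0 for α > 0).
Indifference: 271^α = 0.24·500^α, so (271/500)^α = 0.24.
α = ln(0.24) / ln(271/500) = -1.4271164/-0.6124893 ≈ 2.3300.

α ≈ 2.3300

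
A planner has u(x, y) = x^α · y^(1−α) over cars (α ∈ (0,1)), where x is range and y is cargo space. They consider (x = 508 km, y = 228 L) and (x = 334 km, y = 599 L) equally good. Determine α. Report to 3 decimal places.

α ≈ 0.697

Indifference: 508^α · 228^(1−α) = 334^α · 599^(1−α).
Taking logs: α·ln 508 + (1−α)·ln 228 = α·ln 334 + (1−α)·ln 599, i.e. α·0.419340 = (1−α)·0.965916.
So α/(1−α) = (0.965916)/(0.419340) = 2.303420, and α = 2.303420/3.303420 ≈ 0.697.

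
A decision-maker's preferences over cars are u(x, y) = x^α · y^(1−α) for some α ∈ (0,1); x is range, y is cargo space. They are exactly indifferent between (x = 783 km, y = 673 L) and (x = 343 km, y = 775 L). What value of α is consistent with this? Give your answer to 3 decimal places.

Indifference: 783^α · 673^(1−α) = 343^α · 775^(1−α).
Taking logs: α·ln 783 + (1−α)·ln 673 = α·ln 343 + (1−α)·ln 775, i.e. α·0.825402 = (1−α)·0.141118.
With A = 0.825402 and B = 0.141118: α·A = (1−α)·B, so α = B/(A+B) = 0.141118/0.966520 ≈ 0.146.

α ≈ 0.146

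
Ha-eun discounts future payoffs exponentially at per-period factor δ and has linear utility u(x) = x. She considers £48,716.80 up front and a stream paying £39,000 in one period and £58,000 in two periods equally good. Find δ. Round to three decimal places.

The stream is worth 39000δ + 58000δ² today, so 39000δ + 58000δ² = 48716.80.
That is, 58000δ² + 39000δ − 48716.80 = 0, a quadratic in δ.
δ = (−39000 + √(39000² + 4·58000·48716.80)) / (2·58000) = (−39000 + √12823297600.00) / 116000 ≈ 0.640.

δ ≈ 0.640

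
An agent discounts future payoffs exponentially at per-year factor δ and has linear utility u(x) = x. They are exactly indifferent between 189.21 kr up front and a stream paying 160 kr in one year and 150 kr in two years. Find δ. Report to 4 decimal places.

δ ≈ 0.7100

Present value of the stream is 160·δ + 150·δ². Indifference gives 160δ + 150δ² = 189.21.
So 150δ² + 160δ − 189.21 = 0.
δ = (−160 + √(160² + 4·150·189.21)) / (2·150) = (−160 + √139126.00) / 300 ≈ 0.7100.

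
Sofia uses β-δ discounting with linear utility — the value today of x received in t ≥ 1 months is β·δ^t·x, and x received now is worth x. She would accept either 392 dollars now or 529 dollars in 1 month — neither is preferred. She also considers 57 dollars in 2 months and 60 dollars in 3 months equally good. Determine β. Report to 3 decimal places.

Both payoffs in the second observation are in the future, so β drops out: δ^2·57 = δ^3·60 ⇒ δ = 57/60 = 0.95000.
Now use the now-vs-future pair: 392 = β·δ·529 gives β = 392/(0.95000·529) ≈ 0.780.

β ≈ 0.780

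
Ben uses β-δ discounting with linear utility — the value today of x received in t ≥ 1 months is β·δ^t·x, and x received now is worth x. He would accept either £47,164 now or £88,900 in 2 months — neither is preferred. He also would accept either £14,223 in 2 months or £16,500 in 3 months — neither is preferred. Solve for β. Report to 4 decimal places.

Both payoffs in the second observation are in the future, so β drops out: δ^2·14223 = δ^3·16500 ⇒ δ = 14223/16500 = 0.86200.
Now use the now-vs-future pair: 47164 = β·δ^2·88900 gives β = 47164/(0.74304·88900) ≈ 0.7140.

β ≈ 0.7140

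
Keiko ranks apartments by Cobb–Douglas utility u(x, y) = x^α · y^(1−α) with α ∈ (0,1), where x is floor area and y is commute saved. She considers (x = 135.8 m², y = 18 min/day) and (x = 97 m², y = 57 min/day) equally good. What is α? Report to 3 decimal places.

α ≈ 0.774

Set the two utilities equal: 135.8^α·18^(1−α) = 97^α·57^(1−α).
Rearrange to (135.8/97)^α = (57/18)^(1−α) and take logs: α·0.336472 = (1−α)·1.152680.
So α/(1−α) = (1.152680)/(0.336472) = 3.425783, and α = 3.425783/4.425783 ≈ 0.774.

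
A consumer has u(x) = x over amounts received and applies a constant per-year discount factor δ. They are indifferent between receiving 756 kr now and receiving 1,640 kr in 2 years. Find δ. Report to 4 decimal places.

δ ≈ 0.6790

Indifference means u(756) = δ^2 · u(1640), so δ^2 = u(756)/u(1640).
With u(x) = x: δ^2 = 756/1640 = 0.46098.
So δ = 0.46098^(1/2) ≈ 0.6790.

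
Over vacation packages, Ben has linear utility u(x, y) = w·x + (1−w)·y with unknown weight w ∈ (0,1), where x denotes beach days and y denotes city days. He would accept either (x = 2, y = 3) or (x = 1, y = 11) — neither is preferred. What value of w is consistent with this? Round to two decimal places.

Indifference: w·2 + (1−w)·3 = w·1 + (1−w)·11.
Collecting terms: w·1 = (1−w)·8.
So w/(1−w) = 8/1 = 8.0000, giving w = 8/(1+8) = 0.89.

w = 0.89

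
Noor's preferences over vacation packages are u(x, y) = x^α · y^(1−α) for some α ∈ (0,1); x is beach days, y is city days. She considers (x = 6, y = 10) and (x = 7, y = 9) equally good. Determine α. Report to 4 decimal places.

Indifference: 6^α · 10^(1−α) = 7^α · 9^(1−α).
Taking logs: α·ln 6 + (1−α)·ln 10 = α·ln 7 + (1−α)·ln 9, i.e. α·-0.1541507 = (1−α)·-0.1053605.
Thus α·(-0.2595112) = -0.1053605, so α = -0.1053605/-0.2595112 ≈ 0.4060.

α ≈ 0.4060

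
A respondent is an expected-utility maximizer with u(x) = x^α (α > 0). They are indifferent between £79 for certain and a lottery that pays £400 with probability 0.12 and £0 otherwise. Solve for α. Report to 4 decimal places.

α ≈ 1.3072

Since u(0) = 0, the lottery's EU is 0.12·400^α.
Equating: 79^α = 0.12·400^α, i.e. 0.1975^α = 0.12.
Taking logs: α·ln(79/400) = ln(0.12), so α = -2.1202635 / -1.6220167 ≈ 1.3072.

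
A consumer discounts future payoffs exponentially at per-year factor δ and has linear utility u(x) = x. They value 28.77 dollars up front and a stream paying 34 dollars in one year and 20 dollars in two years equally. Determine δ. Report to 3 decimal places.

Present value of the stream is 34·δ + 20·δ². Indifference gives 34δ + 20δ² = 28.77.
That is, 20δ² + 34δ − 28.77 = 0, a quadratic in δ.
By the quadratic formula (taking the positive root), δ = (−34 + √3457.60) / 40 ≈ 0.620.

δ ≈ 0.620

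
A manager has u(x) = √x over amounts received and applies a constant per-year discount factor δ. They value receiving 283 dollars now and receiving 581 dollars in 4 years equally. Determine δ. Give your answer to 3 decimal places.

The payoff in 4 years is discounted by δ^4, so u(283) = δ^4·u(581) and δ^4 = u(283)/u(581).
Since u(x) = √x, δ^4 = √(283/581) = 0.69792.
Taking the 4th root: δ = 0.69792^(1/4) ≈ 0.914.

δ ≈ 0.914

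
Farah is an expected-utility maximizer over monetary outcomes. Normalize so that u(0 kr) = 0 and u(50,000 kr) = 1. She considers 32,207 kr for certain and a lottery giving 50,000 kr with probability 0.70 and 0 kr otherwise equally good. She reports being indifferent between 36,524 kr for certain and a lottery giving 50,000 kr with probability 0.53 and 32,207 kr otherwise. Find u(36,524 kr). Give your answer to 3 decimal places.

First, u(32,207 kr) = 0.70·u(50,000 kr) + 0.30·u(0 kr) = 0.70.
Chaining: u(36,524 kr) = 0.53·1.00 + 0.47·0.70 = 0.8590.

0.859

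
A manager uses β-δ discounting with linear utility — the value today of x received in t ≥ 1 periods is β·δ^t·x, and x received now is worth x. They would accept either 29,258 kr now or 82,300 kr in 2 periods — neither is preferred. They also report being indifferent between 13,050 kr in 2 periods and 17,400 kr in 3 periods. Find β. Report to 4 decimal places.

Both payoffs in the second observation are in the future, so β drops out: δ^2·13050 = δ^3·17400 ⇒ δ = 13050/17400 = 0.75000.
Now use the now-vs-future pair: 29258 = β·δ^2·82300 gives β = 29258/(0.56250·82300) ≈ 0.6320.

β ≈ 0.6320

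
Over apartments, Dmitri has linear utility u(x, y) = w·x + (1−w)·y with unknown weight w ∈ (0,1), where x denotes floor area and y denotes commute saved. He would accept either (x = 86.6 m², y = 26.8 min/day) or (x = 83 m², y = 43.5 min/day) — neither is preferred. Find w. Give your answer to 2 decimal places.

u(86.6,26.8) = u(83,43.5) means w·86.6 + (1−w)·26.8 = w·83 + (1−w)·43.5.
w·(86.6−83) = (1−w)·(43.5−26.8), i.e. w·3.6 = (1−w)·16.7.
So w/(1−w) = 16.7/3.6 = 4.6389, giving w = 16.7/(3.6+16.7) = 0.82.

w = 0.82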